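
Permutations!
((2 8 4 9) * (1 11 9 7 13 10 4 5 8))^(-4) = (13) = ((1 11 9 2)(4 7 13 10)(5 8))^(-4)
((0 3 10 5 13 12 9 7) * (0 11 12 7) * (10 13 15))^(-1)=((0 3 13 7 11 12 9)(5 15 10))^(-1)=(0 9 12 11 7 13 3)(5 10 15)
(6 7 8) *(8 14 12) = (6 7 14 12 8) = [0, 1, 2, 3, 4, 5, 7, 14, 6, 9, 10, 11, 8, 13, 12]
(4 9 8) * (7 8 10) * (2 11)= [0, 1, 11, 3, 9, 5, 6, 8, 4, 10, 7, 2]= (2 11)(4 9 10 7 8)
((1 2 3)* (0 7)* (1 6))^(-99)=(0 7)(1 2 3 6)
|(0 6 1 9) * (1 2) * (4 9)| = |(0 6 2 1 4 9)| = 6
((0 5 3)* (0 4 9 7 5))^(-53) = (3 9 5 4 7)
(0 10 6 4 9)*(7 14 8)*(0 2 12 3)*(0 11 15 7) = (0 10 6 4 9 2 12 3 11 15 7 14 8) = [10, 1, 12, 11, 9, 5, 4, 14, 0, 2, 6, 15, 3, 13, 8, 7]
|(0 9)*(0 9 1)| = 2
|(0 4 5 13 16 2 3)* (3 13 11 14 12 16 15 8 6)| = 13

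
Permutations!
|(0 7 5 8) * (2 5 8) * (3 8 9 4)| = |(0 7 9 4 3 8)(2 5)| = 6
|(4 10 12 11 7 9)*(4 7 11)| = 6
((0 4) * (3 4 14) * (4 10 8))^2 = ((0 14 3 10 8 4))^2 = (0 3 8)(4 14 10)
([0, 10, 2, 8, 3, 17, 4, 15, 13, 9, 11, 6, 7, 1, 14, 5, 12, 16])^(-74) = [0, 8, 2, 6, 11, 7, 10, 16, 4, 9, 13, 1, 17, 3, 14, 12, 5, 15]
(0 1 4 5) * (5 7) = (0 1 4 7 5) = [1, 4, 2, 3, 7, 0, 6, 5]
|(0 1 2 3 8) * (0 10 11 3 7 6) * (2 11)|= 9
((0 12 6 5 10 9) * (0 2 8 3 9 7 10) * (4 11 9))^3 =(0 5 6 12)(2 4)(3 9)(7 10)(8 11)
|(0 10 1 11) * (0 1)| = 2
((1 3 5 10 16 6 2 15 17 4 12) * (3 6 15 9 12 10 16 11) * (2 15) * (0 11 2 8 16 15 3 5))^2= ((0 11 5 15 17 4 10 2 9 12 1 6 3)(8 16))^2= (0 5 17 10 9 1 3 11 15 4 2 12 6)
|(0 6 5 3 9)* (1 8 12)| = |(0 6 5 3 9)(1 8 12)| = 15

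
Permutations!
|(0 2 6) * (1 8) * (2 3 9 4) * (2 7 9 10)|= |(0 3 10 2 6)(1 8)(4 7 9)|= 30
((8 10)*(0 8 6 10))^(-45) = ((0 8)(6 10))^(-45) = (0 8)(6 10)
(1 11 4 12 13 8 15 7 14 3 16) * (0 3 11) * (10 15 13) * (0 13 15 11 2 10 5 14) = [3, 13, 10, 16, 12, 14, 6, 0, 15, 9, 11, 4, 5, 8, 2, 7, 1] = (0 3 16 1 13 8 15 7)(2 10 11 4 12 5 14)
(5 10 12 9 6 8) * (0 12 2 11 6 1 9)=(0 12)(1 9)(2 11 6 8 5 10)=[12, 9, 11, 3, 4, 10, 8, 7, 5, 1, 2, 6, 0]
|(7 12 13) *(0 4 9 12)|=|(0 4 9 12 13 7)|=6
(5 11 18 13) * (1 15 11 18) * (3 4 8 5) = (1 15 11)(3 4 8 5 18 13) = [0, 15, 2, 4, 8, 18, 6, 7, 5, 9, 10, 1, 12, 3, 14, 11, 16, 17, 13]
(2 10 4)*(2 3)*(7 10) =[0, 1, 7, 2, 3, 5, 6, 10, 8, 9, 4] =(2 7 10 4 3)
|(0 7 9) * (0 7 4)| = |(0 4)(7 9)| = 2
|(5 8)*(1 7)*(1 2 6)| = |(1 7 2 6)(5 8)| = 4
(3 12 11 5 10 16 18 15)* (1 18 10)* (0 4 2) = [4, 18, 0, 12, 2, 1, 6, 7, 8, 9, 16, 5, 11, 13, 14, 3, 10, 17, 15] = (0 4 2)(1 18 15 3 12 11 5)(10 16)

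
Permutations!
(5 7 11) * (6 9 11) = (5 7 6 9 11) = [0, 1, 2, 3, 4, 7, 9, 6, 8, 11, 10, 5]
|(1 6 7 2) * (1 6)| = 3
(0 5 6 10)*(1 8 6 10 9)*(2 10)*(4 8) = [5, 4, 10, 3, 8, 2, 9, 7, 6, 1, 0] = (0 5 2 10)(1 4 8 6 9)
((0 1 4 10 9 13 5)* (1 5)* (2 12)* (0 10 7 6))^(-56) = ((0 5 10 9 13 1 4 7 6)(2 12))^(-56) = (0 7 1 9 5 6 4 13 10)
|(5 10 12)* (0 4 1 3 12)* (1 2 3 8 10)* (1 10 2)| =|(0 4 1 8 2 3 12 5 10)| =9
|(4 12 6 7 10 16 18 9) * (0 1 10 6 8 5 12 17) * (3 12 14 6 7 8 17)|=|(0 1 10 16 18 9 4 3 12 17)(5 14 6 8)|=20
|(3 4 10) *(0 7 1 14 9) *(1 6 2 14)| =|(0 7 6 2 14 9)(3 4 10)| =6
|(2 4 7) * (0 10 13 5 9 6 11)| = |(0 10 13 5 9 6 11)(2 4 7)| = 21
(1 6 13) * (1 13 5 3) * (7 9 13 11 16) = (1 6 5 3)(7 9 13 11 16) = [0, 6, 2, 1, 4, 3, 5, 9, 8, 13, 10, 16, 12, 11, 14, 15, 7]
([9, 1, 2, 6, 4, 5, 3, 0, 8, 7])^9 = (9)(3 6)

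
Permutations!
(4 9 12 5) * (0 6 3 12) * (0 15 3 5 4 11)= (0 6 5 11)(3 12 4 9 15)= [6, 1, 2, 12, 9, 11, 5, 7, 8, 15, 10, 0, 4, 13, 14, 3]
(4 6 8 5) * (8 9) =(4 6 9 8 5) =[0, 1, 2, 3, 6, 4, 9, 7, 5, 8]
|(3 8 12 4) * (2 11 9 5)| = |(2 11 9 5)(3 8 12 4)| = 4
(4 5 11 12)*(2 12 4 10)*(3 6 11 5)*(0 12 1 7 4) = (0 12 10 2 1 7 4 3 6 11) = [12, 7, 1, 6, 3, 5, 11, 4, 8, 9, 2, 0, 10]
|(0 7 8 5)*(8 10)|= |(0 7 10 8 5)|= 5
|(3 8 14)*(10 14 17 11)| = 6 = |(3 8 17 11 10 14)|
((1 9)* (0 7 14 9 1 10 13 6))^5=(0 13 9 7 6 10 14)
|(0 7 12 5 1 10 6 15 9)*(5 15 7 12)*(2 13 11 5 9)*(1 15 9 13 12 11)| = |(0 11 5 15 2 12 9)(1 10 6 7 13)| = 35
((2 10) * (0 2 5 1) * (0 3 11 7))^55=(0 7 11 3 1 5 10 2)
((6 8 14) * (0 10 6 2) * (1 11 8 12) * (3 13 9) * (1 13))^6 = ((0 10 6 12 13 9 3 1 11 8 14 2))^6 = (0 3)(1 10)(2 9)(6 11)(8 12)(13 14)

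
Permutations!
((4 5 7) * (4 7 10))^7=(4 5 10)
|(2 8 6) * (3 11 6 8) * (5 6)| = |(2 3 11 5 6)| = 5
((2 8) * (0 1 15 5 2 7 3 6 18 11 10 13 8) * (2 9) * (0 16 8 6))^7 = (0 8 9 1 7 2 15 3 16 5)(6 11 13 18 10)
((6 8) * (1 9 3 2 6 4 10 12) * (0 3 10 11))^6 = ((0 3 2 6 8 4 11)(1 9 10 12))^6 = (0 11 4 8 6 2 3)(1 10)(9 12)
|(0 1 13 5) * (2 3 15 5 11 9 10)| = |(0 1 13 11 9 10 2 3 15 5)| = 10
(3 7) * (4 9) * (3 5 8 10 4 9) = [0, 1, 2, 7, 3, 8, 6, 5, 10, 9, 4] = (3 7 5 8 10 4)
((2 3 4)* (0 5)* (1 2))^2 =((0 5)(1 2 3 4))^2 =(5)(1 3)(2 4)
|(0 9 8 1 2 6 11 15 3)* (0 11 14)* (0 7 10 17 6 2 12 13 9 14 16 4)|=120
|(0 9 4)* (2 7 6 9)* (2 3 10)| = |(0 3 10 2 7 6 9 4)| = 8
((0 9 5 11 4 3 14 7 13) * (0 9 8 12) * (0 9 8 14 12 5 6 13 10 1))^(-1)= (0 1 10 7 14)(3 4 11 5 8 13 6 9 12)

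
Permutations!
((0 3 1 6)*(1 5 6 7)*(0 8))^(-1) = (0 8 6 5 3)(1 7)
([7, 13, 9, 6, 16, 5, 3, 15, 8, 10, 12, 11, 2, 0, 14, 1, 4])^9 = (0 13 1 15 7)(2 9 10 12)(3 6)(4 16)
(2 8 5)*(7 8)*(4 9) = (2 7 8 5)(4 9) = [0, 1, 7, 3, 9, 2, 6, 8, 5, 4]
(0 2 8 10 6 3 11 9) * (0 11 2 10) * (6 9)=(0 10 9 11 6 3 2 8)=[10, 1, 8, 2, 4, 5, 3, 7, 0, 11, 9, 6]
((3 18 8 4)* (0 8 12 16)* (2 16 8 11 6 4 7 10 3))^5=((0 11 6 4 2 16)(3 18 12 8 7 10))^5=(0 16 2 4 6 11)(3 10 7 8 12 18)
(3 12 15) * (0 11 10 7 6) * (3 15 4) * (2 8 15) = (0 11 10 7 6)(2 8 15)(3 12 4) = [11, 1, 8, 12, 3, 5, 0, 6, 15, 9, 7, 10, 4, 13, 14, 2]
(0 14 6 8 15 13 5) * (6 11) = [14, 1, 2, 3, 4, 0, 8, 7, 15, 9, 10, 6, 12, 5, 11, 13] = (0 14 11 6 8 15 13 5)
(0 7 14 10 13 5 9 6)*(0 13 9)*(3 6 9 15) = [7, 1, 2, 6, 4, 0, 13, 14, 8, 9, 15, 11, 12, 5, 10, 3] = (0 7 14 10 15 3 6 13 5)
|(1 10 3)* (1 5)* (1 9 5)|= |(1 10 3)(5 9)|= 6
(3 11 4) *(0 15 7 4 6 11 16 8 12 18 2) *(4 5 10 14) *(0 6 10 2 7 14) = (0 15 14 4 3 16 8 12 18 7 5 2 6 11 10) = [15, 1, 6, 16, 3, 2, 11, 5, 12, 9, 0, 10, 18, 13, 4, 14, 8, 17, 7]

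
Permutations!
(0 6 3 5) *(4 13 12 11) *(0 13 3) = (0 6)(3 5 13 12 11 4) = [6, 1, 2, 5, 3, 13, 0, 7, 8, 9, 10, 4, 11, 12]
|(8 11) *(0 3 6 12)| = 4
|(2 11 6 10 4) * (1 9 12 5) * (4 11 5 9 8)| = |(1 8 4 2 5)(6 10 11)(9 12)| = 30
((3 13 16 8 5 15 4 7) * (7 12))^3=((3 13 16 8 5 15 4 12 7))^3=(3 8 4)(5 12 13)(7 16 15)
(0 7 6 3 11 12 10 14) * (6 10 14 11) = (0 7 10 11 12 14)(3 6) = [7, 1, 2, 6, 4, 5, 3, 10, 8, 9, 11, 12, 14, 13, 0]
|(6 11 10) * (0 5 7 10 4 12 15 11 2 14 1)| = |(0 5 7 10 6 2 14 1)(4 12 15 11)| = 8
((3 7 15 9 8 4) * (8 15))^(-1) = ((3 7 8 4)(9 15))^(-1) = (3 4 8 7)(9 15)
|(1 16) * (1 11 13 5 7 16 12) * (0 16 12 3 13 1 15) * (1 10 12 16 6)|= 12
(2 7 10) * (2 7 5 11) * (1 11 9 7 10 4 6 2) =(1 11)(2 5 9 7 4 6) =[0, 11, 5, 3, 6, 9, 2, 4, 8, 7, 10, 1]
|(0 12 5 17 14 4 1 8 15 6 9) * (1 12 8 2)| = 10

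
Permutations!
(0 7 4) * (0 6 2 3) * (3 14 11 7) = (0 3)(2 14 11 7 4 6) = [3, 1, 14, 0, 6, 5, 2, 4, 8, 9, 10, 7, 12, 13, 11]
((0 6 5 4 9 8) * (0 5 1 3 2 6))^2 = (1 2)(3 6)(4 8)(5 9)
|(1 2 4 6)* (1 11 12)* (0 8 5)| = 6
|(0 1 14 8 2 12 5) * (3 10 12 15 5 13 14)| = 11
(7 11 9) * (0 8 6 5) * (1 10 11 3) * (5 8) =(0 5)(1 10 11 9 7 3)(6 8) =[5, 10, 2, 1, 4, 0, 8, 3, 6, 7, 11, 9]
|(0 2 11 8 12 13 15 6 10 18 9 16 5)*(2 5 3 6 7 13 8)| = 6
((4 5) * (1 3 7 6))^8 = ((1 3 7 6)(4 5))^8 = (7)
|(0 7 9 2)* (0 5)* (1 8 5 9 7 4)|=|(0 4 1 8 5)(2 9)|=10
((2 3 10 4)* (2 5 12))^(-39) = (2 4)(3 5)(10 12)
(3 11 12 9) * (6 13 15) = (3 11 12 9)(6 13 15) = [0, 1, 2, 11, 4, 5, 13, 7, 8, 3, 10, 12, 9, 15, 14, 6]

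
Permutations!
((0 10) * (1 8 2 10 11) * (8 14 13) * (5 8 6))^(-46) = (0 13 2 1 5)(6 10 14 8 11)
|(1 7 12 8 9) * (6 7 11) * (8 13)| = |(1 11 6 7 12 13 8 9)| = 8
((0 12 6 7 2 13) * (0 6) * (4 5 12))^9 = (0 4 5 12)(2 13 6 7)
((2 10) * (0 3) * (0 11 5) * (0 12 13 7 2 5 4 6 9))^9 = ((0 3 11 4 6 9)(2 10 5 12 13 7))^9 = (0 4)(2 12)(3 6)(5 7)(9 11)(10 13)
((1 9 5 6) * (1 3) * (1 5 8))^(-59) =((1 9 8)(3 5 6))^(-59) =(1 9 8)(3 5 6)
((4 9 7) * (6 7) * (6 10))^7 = ((4 9 10 6 7))^7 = (4 10 7 9 6)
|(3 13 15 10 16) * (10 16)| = 4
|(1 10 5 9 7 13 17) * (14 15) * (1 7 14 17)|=|(1 10 5 9 14 15 17 7 13)|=9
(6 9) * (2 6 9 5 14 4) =(2 6 5 14 4) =[0, 1, 6, 3, 2, 14, 5, 7, 8, 9, 10, 11, 12, 13, 4]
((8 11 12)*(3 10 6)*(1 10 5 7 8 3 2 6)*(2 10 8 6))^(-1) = (1 10 6 7 5 3 12 11 8)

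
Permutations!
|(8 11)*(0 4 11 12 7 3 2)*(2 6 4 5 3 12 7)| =10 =|(0 5 3 6 4 11 8 7 12 2)|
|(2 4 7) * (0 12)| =6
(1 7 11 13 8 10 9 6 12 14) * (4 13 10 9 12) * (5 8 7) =(1 5 8 9 6 4 13 7 11 10 12 14) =[0, 5, 2, 3, 13, 8, 4, 11, 9, 6, 12, 10, 14, 7, 1]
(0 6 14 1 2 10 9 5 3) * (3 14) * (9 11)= (0 6 3)(1 2 10 11 9 5 14)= [6, 2, 10, 0, 4, 14, 3, 7, 8, 5, 11, 9, 12, 13, 1]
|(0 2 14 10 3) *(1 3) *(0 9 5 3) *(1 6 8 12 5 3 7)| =|(0 2 14 10 6 8 12 5 7 1)(3 9)| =10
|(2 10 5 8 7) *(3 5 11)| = 7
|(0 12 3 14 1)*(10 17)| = |(0 12 3 14 1)(10 17)| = 10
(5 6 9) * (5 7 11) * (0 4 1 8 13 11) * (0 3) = (0 4 1 8 13 11 5 6 9 7 3) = [4, 8, 2, 0, 1, 6, 9, 3, 13, 7, 10, 5, 12, 11]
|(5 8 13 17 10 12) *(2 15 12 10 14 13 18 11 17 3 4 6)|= |(2 15 12 5 8 18 11 17 14 13 3 4 6)|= 13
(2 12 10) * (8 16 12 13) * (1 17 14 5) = (1 17 14 5)(2 13 8 16 12 10) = [0, 17, 13, 3, 4, 1, 6, 7, 16, 9, 2, 11, 10, 8, 5, 15, 12, 14]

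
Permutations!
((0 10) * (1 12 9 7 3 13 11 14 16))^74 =(1 9 3 11 16 12 7 13 14)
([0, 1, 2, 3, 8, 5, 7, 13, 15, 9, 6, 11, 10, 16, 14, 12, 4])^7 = [0, 1, 2, 3, 13, 5, 12, 10, 16, 9, 15, 11, 8, 6, 14, 4, 7]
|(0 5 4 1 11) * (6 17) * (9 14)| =10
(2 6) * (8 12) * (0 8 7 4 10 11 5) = (0 8 12 7 4 10 11 5)(2 6) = [8, 1, 6, 3, 10, 0, 2, 4, 12, 9, 11, 5, 7]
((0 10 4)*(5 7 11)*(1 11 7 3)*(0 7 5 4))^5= ((0 10)(1 11 4 7 5 3))^5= (0 10)(1 3 5 7 4 11)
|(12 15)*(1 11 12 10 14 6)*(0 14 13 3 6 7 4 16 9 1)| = 14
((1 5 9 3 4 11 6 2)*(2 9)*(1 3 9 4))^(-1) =(1 3 2 5)(4 6 11)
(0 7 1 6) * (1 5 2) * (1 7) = (0 1 6)(2 7 5) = [1, 6, 7, 3, 4, 2, 0, 5]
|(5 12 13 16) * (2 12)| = |(2 12 13 16 5)| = 5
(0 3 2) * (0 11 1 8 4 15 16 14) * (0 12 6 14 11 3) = (1 8 4 15 16 11)(2 3)(6 14 12) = [0, 8, 3, 2, 15, 5, 14, 7, 4, 9, 10, 1, 6, 13, 12, 16, 11]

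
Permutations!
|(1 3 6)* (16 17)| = |(1 3 6)(16 17)| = 6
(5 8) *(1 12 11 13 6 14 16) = (1 12 11 13 6 14 16)(5 8) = [0, 12, 2, 3, 4, 8, 14, 7, 5, 9, 10, 13, 11, 6, 16, 15, 1]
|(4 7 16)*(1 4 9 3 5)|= 7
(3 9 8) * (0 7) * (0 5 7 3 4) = [3, 1, 2, 9, 0, 7, 6, 5, 4, 8] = (0 3 9 8 4)(5 7)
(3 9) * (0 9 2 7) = (0 9 3 2 7) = [9, 1, 7, 2, 4, 5, 6, 0, 8, 3]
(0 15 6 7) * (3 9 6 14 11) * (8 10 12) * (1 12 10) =(0 15 14 11 3 9 6 7)(1 12 8) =[15, 12, 2, 9, 4, 5, 7, 0, 1, 6, 10, 3, 8, 13, 11, 14]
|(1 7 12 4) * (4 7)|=2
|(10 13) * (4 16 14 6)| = |(4 16 14 6)(10 13)| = 4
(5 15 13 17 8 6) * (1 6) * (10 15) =(1 6 5 10 15 13 17 8) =[0, 6, 2, 3, 4, 10, 5, 7, 1, 9, 15, 11, 12, 17, 14, 13, 16, 8]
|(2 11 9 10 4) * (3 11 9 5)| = |(2 9 10 4)(3 11 5)| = 12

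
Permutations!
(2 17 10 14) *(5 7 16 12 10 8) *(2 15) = (2 17 8 5 7 16 12 10 14 15) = [0, 1, 17, 3, 4, 7, 6, 16, 5, 9, 14, 11, 10, 13, 15, 2, 12, 8]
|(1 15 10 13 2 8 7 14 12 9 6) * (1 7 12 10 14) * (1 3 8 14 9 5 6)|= |(1 15 9)(2 14 10 13)(3 8 12 5 6 7)|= 12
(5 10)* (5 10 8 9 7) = [0, 1, 2, 3, 4, 8, 6, 5, 9, 7, 10] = (10)(5 8 9 7)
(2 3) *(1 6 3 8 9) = [0, 6, 8, 2, 4, 5, 3, 7, 9, 1] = (1 6 3 2 8 9)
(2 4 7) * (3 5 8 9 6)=[0, 1, 4, 5, 7, 8, 3, 2, 9, 6]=(2 4 7)(3 5 8 9 6)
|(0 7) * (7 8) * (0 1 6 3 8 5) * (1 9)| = 6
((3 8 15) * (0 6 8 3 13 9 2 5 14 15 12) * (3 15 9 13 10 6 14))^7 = ((0 14 9 2 5 3 15 10 6 8 12))^7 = (0 10 2 12 15 9 8 3 14 6 5)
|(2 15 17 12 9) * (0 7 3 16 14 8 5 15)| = 12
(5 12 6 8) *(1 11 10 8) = (1 11 10 8 5 12 6) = [0, 11, 2, 3, 4, 12, 1, 7, 5, 9, 8, 10, 6]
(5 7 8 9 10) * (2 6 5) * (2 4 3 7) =(2 6 5)(3 7 8 9 10 4) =[0, 1, 6, 7, 3, 2, 5, 8, 9, 10, 4]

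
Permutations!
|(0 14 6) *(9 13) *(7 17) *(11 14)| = |(0 11 14 6)(7 17)(9 13)| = 4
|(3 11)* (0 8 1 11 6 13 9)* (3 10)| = |(0 8 1 11 10 3 6 13 9)| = 9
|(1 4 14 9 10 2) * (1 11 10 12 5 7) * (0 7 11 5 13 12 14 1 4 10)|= |(0 7 4 1 10 2 5 11)(9 14)(12 13)|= 8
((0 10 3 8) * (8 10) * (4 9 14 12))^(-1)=(0 8)(3 10)(4 12 14 9)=((0 8)(3 10)(4 9 14 12))^(-1)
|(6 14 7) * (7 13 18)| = |(6 14 13 18 7)| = 5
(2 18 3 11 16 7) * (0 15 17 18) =(0 15 17 18 3 11 16 7 2) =[15, 1, 0, 11, 4, 5, 6, 2, 8, 9, 10, 16, 12, 13, 14, 17, 7, 18, 3]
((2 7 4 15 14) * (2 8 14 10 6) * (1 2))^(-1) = (1 6 10 15 4 7 2)(8 14) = ((1 2 7 4 15 10 6)(8 14))^(-1)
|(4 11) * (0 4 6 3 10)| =6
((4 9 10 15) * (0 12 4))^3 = (0 9)(4 15)(10 12)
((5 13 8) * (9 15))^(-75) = (9 15)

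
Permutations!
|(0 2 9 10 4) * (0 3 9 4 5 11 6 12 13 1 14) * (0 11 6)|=13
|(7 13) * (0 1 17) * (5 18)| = 6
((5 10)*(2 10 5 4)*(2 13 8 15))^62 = (2 4 8)(10 13 15) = ((2 10 4 13 8 15))^62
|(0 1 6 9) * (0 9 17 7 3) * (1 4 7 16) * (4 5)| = |(0 5 4 7 3)(1 6 17 16)| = 20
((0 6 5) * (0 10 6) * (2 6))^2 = ((2 6 5 10))^2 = (2 5)(6 10)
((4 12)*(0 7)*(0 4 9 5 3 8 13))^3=((0 7 4 12 9 5 3 8 13))^3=(0 12 3)(4 5 13)(7 9 8)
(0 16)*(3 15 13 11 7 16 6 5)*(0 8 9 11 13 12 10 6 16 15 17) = (0 16 8 9 11 7 15 12 10 6 5 3 17) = [16, 1, 2, 17, 4, 3, 5, 15, 9, 11, 6, 7, 10, 13, 14, 12, 8, 0]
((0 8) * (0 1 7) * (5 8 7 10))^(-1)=((0 7)(1 10 5 8))^(-1)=(0 7)(1 8 5 10)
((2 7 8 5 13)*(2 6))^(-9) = (2 5)(6 8)(7 13)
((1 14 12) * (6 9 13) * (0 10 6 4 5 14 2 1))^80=(0 12 14 5 4 13 9 6 10)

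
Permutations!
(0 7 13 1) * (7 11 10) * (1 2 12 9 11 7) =[7, 0, 12, 3, 4, 5, 6, 13, 8, 11, 1, 10, 9, 2] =(0 7 13 2 12 9 11 10 1)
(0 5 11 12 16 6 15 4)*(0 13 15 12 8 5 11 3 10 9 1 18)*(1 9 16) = (0 11 8 5 3 10 16 6 12 1 18)(4 13 15) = [11, 18, 2, 10, 13, 3, 12, 7, 5, 9, 16, 8, 1, 15, 14, 4, 6, 17, 0]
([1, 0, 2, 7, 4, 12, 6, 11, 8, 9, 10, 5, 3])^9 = (0 1)(3 12 5 11 7)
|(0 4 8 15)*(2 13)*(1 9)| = 4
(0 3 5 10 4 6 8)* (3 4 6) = (0 4 3 5 10 6 8) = [4, 1, 2, 5, 3, 10, 8, 7, 0, 9, 6]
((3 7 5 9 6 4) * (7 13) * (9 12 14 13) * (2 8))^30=(14)(3 6)(4 9)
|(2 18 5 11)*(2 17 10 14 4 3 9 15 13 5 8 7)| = |(2 18 8 7)(3 9 15 13 5 11 17 10 14 4)| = 20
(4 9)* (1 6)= (1 6)(4 9)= [0, 6, 2, 3, 9, 5, 1, 7, 8, 4]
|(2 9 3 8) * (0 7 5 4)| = |(0 7 5 4)(2 9 3 8)| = 4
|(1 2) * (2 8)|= |(1 8 2)|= 3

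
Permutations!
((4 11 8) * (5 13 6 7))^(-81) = (5 7 6 13)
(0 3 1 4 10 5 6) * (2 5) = [3, 4, 5, 1, 10, 6, 0, 7, 8, 9, 2] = (0 3 1 4 10 2 5 6)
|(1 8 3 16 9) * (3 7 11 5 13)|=|(1 8 7 11 5 13 3 16 9)|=9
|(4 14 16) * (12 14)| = |(4 12 14 16)| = 4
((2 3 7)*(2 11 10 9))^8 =((2 3 7 11 10 9))^8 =(2 7 10)(3 11 9)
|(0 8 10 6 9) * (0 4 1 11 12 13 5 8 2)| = |(0 2)(1 11 12 13 5 8 10 6 9 4)| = 10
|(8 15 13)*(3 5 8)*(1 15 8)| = 5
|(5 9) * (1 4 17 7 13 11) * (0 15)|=6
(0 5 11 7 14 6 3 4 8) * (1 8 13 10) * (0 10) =(0 5 11 7 14 6 3 4 13)(1 8 10) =[5, 8, 2, 4, 13, 11, 3, 14, 10, 9, 1, 7, 12, 0, 6]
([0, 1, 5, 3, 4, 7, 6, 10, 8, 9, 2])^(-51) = (2 5 7 10)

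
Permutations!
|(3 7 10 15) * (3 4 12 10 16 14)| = 4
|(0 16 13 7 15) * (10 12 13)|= 7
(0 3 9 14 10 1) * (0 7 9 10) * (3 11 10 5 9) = (0 11 10 1 7 3 5 9 14) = [11, 7, 2, 5, 4, 9, 6, 3, 8, 14, 1, 10, 12, 13, 0]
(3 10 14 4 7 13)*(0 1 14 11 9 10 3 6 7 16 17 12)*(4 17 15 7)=(0 1 14 17 12)(4 16 15 7 13 6)(9 10 11)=[1, 14, 2, 3, 16, 5, 4, 13, 8, 10, 11, 9, 0, 6, 17, 7, 15, 12]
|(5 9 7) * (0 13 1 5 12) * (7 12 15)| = |(0 13 1 5 9 12)(7 15)| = 6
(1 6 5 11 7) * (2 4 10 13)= (1 6 5 11 7)(2 4 10 13)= [0, 6, 4, 3, 10, 11, 5, 1, 8, 9, 13, 7, 12, 2]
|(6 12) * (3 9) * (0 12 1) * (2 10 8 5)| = 4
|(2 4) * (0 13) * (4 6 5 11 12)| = 6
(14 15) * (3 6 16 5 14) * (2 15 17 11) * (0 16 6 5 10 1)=(0 16 10 1)(2 15 3 5 14 17 11)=[16, 0, 15, 5, 4, 14, 6, 7, 8, 9, 1, 2, 12, 13, 17, 3, 10, 11]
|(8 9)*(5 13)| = |(5 13)(8 9)| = 2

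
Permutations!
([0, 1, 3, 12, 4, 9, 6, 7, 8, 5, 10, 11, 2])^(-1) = [0, 1, 12, 2, 4, 9, 6, 7, 8, 5, 10, 11, 3]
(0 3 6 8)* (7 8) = [3, 1, 2, 6, 4, 5, 7, 8, 0] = (0 3 6 7 8)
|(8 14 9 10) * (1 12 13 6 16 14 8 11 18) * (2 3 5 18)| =13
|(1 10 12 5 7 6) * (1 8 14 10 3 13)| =21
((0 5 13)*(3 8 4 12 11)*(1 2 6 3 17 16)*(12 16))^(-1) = ((0 5 13)(1 2 6 3 8 4 16)(11 17 12))^(-1) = (0 13 5)(1 16 4 8 3 6 2)(11 12 17)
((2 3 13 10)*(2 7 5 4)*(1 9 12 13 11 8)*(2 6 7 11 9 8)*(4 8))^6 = (2 11 10 13 12 9 3)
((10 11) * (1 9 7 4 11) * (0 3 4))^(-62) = ((0 3 4 11 10 1 9 7))^(-62) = (0 4 10 9)(1 7 3 11)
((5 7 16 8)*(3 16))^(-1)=(3 7 5 8 16)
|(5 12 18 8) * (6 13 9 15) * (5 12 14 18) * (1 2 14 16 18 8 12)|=4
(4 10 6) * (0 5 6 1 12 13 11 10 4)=(0 5 6)(1 12 13 11 10)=[5, 12, 2, 3, 4, 6, 0, 7, 8, 9, 1, 10, 13, 11]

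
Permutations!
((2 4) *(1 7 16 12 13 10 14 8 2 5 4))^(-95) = (1 13 2 12 8 16 14 7 10)(4 5)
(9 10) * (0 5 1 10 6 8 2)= (0 5 1 10 9 6 8 2)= [5, 10, 0, 3, 4, 1, 8, 7, 2, 6, 9]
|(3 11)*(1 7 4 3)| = |(1 7 4 3 11)| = 5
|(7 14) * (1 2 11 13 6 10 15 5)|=|(1 2 11 13 6 10 15 5)(7 14)|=8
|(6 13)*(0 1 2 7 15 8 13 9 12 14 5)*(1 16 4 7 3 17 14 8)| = 55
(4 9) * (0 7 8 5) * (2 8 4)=(0 7 4 9 2 8 5)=[7, 1, 8, 3, 9, 0, 6, 4, 5, 2]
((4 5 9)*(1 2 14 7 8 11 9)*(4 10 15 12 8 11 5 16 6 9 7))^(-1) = ((1 2 14 4 16 6 9 10 15 12 8 5)(7 11))^(-1) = (1 5 8 12 15 10 9 6 16 4 14 2)(7 11)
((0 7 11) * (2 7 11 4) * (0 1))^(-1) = (0 1 11)(2 4 7)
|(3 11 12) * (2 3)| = |(2 3 11 12)| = 4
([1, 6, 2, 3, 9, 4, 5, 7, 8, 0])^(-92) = (0 4 6)(1 9 5)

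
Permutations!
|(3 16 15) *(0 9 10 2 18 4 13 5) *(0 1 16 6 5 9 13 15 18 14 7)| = 56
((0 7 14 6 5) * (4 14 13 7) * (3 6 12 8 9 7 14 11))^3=((0 4 11 3 6 5)(7 13 14 12 8 9))^3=(0 3)(4 6)(5 11)(7 12)(8 13)(9 14)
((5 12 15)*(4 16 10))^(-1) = (4 10 16)(5 15 12)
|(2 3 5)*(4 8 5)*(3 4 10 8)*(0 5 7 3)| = 4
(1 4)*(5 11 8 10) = (1 4)(5 11 8 10) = [0, 4, 2, 3, 1, 11, 6, 7, 10, 9, 5, 8]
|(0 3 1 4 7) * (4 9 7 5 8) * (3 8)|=8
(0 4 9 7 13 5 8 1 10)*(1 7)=(0 4 9 1 10)(5 8 7 13)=[4, 10, 2, 3, 9, 8, 6, 13, 7, 1, 0, 11, 12, 5]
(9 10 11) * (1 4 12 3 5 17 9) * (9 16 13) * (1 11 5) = (1 4 12 3)(5 17 16 13 9 10) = [0, 4, 2, 1, 12, 17, 6, 7, 8, 10, 5, 11, 3, 9, 14, 15, 13, 16]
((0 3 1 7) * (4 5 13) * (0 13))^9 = (0 1 13 5 3 7 4)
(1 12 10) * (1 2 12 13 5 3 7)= (1 13 5 3 7)(2 12 10)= [0, 13, 12, 7, 4, 3, 6, 1, 8, 9, 2, 11, 10, 5]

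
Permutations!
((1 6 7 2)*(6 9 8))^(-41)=(1 9 8 6 7 2)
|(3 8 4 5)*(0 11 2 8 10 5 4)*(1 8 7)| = |(0 11 2 7 1 8)(3 10 5)| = 6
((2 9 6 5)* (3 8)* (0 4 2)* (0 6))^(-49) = (0 9 2 4)(3 8)(5 6)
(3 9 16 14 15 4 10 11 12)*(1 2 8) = [0, 2, 8, 9, 10, 5, 6, 7, 1, 16, 11, 12, 3, 13, 15, 4, 14] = (1 2 8)(3 9 16 14 15 4 10 11 12)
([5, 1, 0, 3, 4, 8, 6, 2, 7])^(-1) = [2, 1, 7, 3, 4, 0, 6, 8, 5]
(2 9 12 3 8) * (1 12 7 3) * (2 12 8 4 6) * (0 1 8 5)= (0 1 5)(2 9 7 3 4 6)(8 12)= [1, 5, 9, 4, 6, 0, 2, 3, 12, 7, 10, 11, 8]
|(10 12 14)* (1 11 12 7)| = |(1 11 12 14 10 7)| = 6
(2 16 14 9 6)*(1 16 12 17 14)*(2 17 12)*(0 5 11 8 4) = (0 5 11 8 4)(1 16)(6 17 14 9) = [5, 16, 2, 3, 0, 11, 17, 7, 4, 6, 10, 8, 12, 13, 9, 15, 1, 14]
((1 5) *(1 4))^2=((1 5 4))^2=(1 4 5)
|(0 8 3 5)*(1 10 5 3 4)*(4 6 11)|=|(0 8 6 11 4 1 10 5)|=8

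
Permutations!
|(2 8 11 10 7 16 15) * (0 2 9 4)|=|(0 2 8 11 10 7 16 15 9 4)|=10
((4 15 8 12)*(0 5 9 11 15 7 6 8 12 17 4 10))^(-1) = ((0 5 9 11 15 12 10)(4 7 6 8 17))^(-1) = (0 10 12 15 11 9 5)(4 17 8 6 7)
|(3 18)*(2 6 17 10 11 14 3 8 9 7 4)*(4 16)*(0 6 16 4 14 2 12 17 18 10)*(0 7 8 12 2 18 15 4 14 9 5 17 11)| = 42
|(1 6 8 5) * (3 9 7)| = |(1 6 8 5)(3 9 7)| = 12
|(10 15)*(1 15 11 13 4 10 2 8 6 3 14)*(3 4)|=11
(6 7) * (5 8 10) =(5 8 10)(6 7) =[0, 1, 2, 3, 4, 8, 7, 6, 10, 9, 5]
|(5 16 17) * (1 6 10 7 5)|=|(1 6 10 7 5 16 17)|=7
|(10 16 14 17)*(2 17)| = 5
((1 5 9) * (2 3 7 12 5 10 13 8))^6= (1 7 13 5 2)(3 10 12 8 9)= ((1 10 13 8 2 3 7 12 5 9))^6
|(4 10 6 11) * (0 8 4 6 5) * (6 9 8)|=8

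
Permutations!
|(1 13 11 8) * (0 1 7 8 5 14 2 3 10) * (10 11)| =20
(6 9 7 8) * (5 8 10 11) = (5 8 6 9 7 10 11) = [0, 1, 2, 3, 4, 8, 9, 10, 6, 7, 11, 5]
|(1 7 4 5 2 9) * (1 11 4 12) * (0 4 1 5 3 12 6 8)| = 12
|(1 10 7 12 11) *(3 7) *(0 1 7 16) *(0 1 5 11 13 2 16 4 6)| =13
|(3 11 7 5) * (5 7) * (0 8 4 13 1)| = 15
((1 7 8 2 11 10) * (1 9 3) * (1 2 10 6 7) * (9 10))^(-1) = (2 3 9 8 7 6 11)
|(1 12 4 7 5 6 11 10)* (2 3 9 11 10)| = 28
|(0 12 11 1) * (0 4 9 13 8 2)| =|(0 12 11 1 4 9 13 8 2)| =9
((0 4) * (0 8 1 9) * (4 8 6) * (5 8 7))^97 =((0 7 5 8 1 9)(4 6))^97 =(0 7 5 8 1 9)(4 6)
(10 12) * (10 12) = [0, 1, 2, 3, 4, 5, 6, 7, 8, 9, 10, 11, 12] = (12)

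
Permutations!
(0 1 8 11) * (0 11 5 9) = (11)(0 1 8 5 9) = [1, 8, 2, 3, 4, 9, 6, 7, 5, 0, 10, 11]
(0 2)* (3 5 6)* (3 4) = (0 2)(3 5 6 4) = [2, 1, 0, 5, 3, 6, 4]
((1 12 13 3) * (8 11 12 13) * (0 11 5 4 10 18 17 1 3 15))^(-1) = ((0 11 12 8 5 4 10 18 17 1 13 15))^(-1) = (0 15 13 1 17 18 10 4 5 8 12 11)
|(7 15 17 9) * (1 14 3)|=12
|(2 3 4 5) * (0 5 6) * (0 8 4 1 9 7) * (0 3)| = |(0 5 2)(1 9 7 3)(4 6 8)| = 12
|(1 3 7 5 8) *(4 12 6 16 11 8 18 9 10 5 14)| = 20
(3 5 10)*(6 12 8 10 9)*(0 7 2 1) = (0 7 2 1)(3 5 9 6 12 8 10) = [7, 0, 1, 5, 4, 9, 12, 2, 10, 6, 3, 11, 8]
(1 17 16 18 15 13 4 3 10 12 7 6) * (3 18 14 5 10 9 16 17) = (1 3 9 16 14 5 10 12 7 6)(4 18 15 13) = [0, 3, 2, 9, 18, 10, 1, 6, 8, 16, 12, 11, 7, 4, 5, 13, 14, 17, 15]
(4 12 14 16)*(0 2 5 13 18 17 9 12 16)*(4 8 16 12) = (0 2 5 13 18 17 9 4 12 14)(8 16) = [2, 1, 5, 3, 12, 13, 6, 7, 16, 4, 10, 11, 14, 18, 0, 15, 8, 9, 17]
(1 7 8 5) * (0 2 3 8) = (0 2 3 8 5 1 7) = [2, 7, 3, 8, 4, 1, 6, 0, 5]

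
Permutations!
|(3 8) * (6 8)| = |(3 6 8)| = 3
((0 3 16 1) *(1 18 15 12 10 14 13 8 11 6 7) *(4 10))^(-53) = ((0 3 16 18 15 12 4 10 14 13 8 11 6 7 1))^(-53) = (0 10 1 4 7 12 6 15 11 18 8 16 13 3 14)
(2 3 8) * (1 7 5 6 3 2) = (1 7 5 6 3 8) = [0, 7, 2, 8, 4, 6, 3, 5, 1]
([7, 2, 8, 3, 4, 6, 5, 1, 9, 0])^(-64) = [1, 8, 9, 3, 4, 5, 6, 2, 0, 7]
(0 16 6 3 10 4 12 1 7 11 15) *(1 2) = (0 16 6 3 10 4 12 2 1 7 11 15) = [16, 7, 1, 10, 12, 5, 3, 11, 8, 9, 4, 15, 2, 13, 14, 0, 6]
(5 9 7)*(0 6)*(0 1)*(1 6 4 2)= [4, 0, 1, 3, 2, 9, 6, 5, 8, 7]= (0 4 2 1)(5 9 7)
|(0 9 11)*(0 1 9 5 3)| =3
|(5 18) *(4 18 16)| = 4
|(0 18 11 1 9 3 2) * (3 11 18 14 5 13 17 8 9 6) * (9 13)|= 9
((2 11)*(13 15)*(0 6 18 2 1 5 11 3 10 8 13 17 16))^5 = (0 10 16 3 17 2 15 18 13 6 8)(1 11 5)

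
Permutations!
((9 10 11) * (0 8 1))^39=(11)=((0 8 1)(9 10 11))^39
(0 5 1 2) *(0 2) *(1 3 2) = [5, 0, 1, 2, 4, 3] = (0 5 3 2 1)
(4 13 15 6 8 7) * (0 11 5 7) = [11, 1, 2, 3, 13, 7, 8, 4, 0, 9, 10, 5, 12, 15, 14, 6] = (0 11 5 7 4 13 15 6 8)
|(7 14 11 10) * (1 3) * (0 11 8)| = 6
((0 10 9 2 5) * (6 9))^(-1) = ((0 10 6 9 2 5))^(-1) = (0 5 2 9 6 10)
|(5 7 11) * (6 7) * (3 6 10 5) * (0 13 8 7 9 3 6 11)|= |(0 13 8 7)(3 11 6 9)(5 10)|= 4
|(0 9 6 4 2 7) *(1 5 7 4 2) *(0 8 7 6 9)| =|(9)(1 5 6 2 4)(7 8)| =10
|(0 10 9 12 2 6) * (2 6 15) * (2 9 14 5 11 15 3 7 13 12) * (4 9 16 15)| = |(0 10 14 5 11 4 9 2 3 7 13 12 6)(15 16)| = 26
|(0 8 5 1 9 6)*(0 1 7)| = |(0 8 5 7)(1 9 6)| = 12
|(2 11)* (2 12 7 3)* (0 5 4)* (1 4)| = 20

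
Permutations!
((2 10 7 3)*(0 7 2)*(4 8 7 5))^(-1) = ((0 5 4 8 7 3)(2 10))^(-1) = (0 3 7 8 4 5)(2 10)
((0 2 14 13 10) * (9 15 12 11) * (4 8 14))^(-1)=((0 2 4 8 14 13 10)(9 15 12 11))^(-1)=(0 10 13 14 8 4 2)(9 11 12 15)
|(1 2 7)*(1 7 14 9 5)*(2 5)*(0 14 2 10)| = 4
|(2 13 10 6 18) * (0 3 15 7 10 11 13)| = 8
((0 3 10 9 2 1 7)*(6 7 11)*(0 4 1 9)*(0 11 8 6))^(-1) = (0 11 10 3)(1 4 7 6 8)(2 9)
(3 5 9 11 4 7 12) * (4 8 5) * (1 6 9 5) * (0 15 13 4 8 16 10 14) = [15, 6, 2, 8, 7, 5, 9, 12, 1, 11, 14, 16, 3, 4, 0, 13, 10] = (0 15 13 4 7 12 3 8 1 6 9 11 16 10 14)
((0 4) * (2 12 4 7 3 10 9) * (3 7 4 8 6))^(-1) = (0 4)(2 9 10 3 6 8 12)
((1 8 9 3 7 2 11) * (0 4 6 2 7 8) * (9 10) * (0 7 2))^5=((0 4 6)(1 7 2 11)(3 8 10 9))^5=(0 6 4)(1 7 2 11)(3 8 10 9)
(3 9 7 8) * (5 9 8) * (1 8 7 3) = [0, 8, 2, 7, 4, 9, 6, 5, 1, 3] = (1 8)(3 7 5 9)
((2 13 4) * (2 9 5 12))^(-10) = ((2 13 4 9 5 12))^(-10) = (2 4 5)(9 12 13)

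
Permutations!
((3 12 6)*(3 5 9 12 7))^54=((3 7)(5 9 12 6))^54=(5 12)(6 9)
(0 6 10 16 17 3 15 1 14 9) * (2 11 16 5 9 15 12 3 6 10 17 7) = (0 10 5 9)(1 14 15)(2 11 16 7)(3 12)(6 17) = [10, 14, 11, 12, 4, 9, 17, 2, 8, 0, 5, 16, 3, 13, 15, 1, 7, 6]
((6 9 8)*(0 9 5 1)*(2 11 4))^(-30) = (11)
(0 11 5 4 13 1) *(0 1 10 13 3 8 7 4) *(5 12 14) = (0 11 12 14 5)(3 8 7 4)(10 13) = [11, 1, 2, 8, 3, 0, 6, 4, 7, 9, 13, 12, 14, 10, 5]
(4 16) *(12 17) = [0, 1, 2, 3, 16, 5, 6, 7, 8, 9, 10, 11, 17, 13, 14, 15, 4, 12] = (4 16)(12 17)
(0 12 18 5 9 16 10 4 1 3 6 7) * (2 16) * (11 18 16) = [12, 3, 11, 6, 1, 9, 7, 0, 8, 2, 4, 18, 16, 13, 14, 15, 10, 17, 5] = (0 12 16 10 4 1 3 6 7)(2 11 18 5 9)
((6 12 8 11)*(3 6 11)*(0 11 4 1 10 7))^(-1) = ((0 11 4 1 10 7)(3 6 12 8))^(-1) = (0 7 10 1 4 11)(3 8 12 6)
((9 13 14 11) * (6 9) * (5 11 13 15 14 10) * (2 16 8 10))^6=((2 16 8 10 5 11 6 9 15 14 13))^6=(2 6 16 9 8 15 10 14 5 13 11)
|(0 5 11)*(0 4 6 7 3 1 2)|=9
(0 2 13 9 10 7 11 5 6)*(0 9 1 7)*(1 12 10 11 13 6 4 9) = (0 2 6 1 7 13 12 10)(4 9 11 5) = [2, 7, 6, 3, 9, 4, 1, 13, 8, 11, 0, 5, 10, 12]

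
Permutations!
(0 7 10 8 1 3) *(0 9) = (0 7 10 8 1 3 9) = [7, 3, 2, 9, 4, 5, 6, 10, 1, 0, 8]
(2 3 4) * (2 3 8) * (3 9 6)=[0, 1, 8, 4, 9, 5, 3, 7, 2, 6]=(2 8)(3 4 9 6)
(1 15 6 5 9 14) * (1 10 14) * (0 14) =(0 14 10)(1 15 6 5 9) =[14, 15, 2, 3, 4, 9, 5, 7, 8, 1, 0, 11, 12, 13, 10, 6]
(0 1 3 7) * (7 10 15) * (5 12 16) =(0 1 3 10 15 7)(5 12 16) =[1, 3, 2, 10, 4, 12, 6, 0, 8, 9, 15, 11, 16, 13, 14, 7, 5]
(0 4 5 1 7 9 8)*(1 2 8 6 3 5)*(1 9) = (0 4 9 6 3 5 2 8)(1 7) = [4, 7, 8, 5, 9, 2, 3, 1, 0, 6]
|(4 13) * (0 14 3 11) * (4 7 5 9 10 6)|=|(0 14 3 11)(4 13 7 5 9 10 6)|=28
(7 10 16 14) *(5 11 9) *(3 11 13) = [0, 1, 2, 11, 4, 13, 6, 10, 8, 5, 16, 9, 12, 3, 7, 15, 14] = (3 11 9 5 13)(7 10 16 14)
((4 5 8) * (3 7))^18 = (8)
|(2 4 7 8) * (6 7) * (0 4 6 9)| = 12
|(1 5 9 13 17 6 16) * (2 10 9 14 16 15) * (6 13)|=20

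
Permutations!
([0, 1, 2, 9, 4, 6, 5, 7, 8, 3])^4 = [0, 1, 2, 3, 4, 5, 6, 7, 8, 9]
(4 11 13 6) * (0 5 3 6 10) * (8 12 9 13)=(0 5 3 6 4 11 8 12 9 13 10)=[5, 1, 2, 6, 11, 3, 4, 7, 12, 13, 0, 8, 9, 10]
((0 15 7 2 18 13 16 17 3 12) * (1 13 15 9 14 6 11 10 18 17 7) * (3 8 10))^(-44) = ((0 9 14 6 11 3 12)(1 13 16 7 2 17 8 10 18 15))^(-44) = (0 3 6 9 12 11 14)(1 8 16 18 2)(7 15 17 13 10)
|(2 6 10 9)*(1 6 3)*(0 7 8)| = |(0 7 8)(1 6 10 9 2 3)| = 6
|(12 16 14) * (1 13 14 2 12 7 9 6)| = |(1 13 14 7 9 6)(2 12 16)| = 6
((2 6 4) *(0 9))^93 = (0 9)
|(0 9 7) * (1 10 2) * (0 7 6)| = |(0 9 6)(1 10 2)| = 3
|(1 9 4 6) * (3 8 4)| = 6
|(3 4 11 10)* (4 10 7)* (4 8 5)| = |(3 10)(4 11 7 8 5)| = 10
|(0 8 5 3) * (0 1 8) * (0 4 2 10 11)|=20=|(0 4 2 10 11)(1 8 5 3)|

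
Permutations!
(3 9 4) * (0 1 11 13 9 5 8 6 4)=(0 1 11 13 9)(3 5 8 6 4)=[1, 11, 2, 5, 3, 8, 4, 7, 6, 0, 10, 13, 12, 9]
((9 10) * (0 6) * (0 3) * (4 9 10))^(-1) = (10)(0 3 6)(4 9)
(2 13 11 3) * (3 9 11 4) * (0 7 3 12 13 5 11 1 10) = (0 7 3 2 5 11 9 1 10)(4 12 13) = [7, 10, 5, 2, 12, 11, 6, 3, 8, 1, 0, 9, 13, 4]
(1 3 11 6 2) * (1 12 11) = (1 3)(2 12 11 6) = [0, 3, 12, 1, 4, 5, 2, 7, 8, 9, 10, 6, 11]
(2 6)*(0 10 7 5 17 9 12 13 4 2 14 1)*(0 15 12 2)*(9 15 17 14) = (0 10 7 5 14 1 17 15 12 13 4)(2 6 9) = [10, 17, 6, 3, 0, 14, 9, 5, 8, 2, 7, 11, 13, 4, 1, 12, 16, 15]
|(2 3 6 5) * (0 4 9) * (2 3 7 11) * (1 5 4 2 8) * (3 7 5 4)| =18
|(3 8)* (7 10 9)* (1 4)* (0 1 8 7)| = |(0 1 4 8 3 7 10 9)| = 8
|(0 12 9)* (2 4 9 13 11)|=|(0 12 13 11 2 4 9)|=7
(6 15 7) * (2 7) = (2 7 6 15) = [0, 1, 7, 3, 4, 5, 15, 6, 8, 9, 10, 11, 12, 13, 14, 2]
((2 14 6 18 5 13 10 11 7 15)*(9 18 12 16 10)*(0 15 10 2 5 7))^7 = ((0 15 5 13 9 18 7 10 11)(2 14 6 12 16))^7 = (0 10 18 13 15 11 7 9 5)(2 6 16 14 12)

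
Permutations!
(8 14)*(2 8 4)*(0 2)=(0 2 8 14 4)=[2, 1, 8, 3, 0, 5, 6, 7, 14, 9, 10, 11, 12, 13, 4]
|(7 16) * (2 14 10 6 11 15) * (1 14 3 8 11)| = 20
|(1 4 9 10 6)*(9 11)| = |(1 4 11 9 10 6)| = 6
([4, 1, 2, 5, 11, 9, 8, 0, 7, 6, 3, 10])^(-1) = (0 7 8 6 9 5 3 10 11 4)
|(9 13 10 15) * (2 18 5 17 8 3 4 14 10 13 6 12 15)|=|(2 18 5 17 8 3 4 14 10)(6 12 15 9)|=36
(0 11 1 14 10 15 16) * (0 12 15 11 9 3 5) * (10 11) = (0 9 3 5)(1 14 11)(12 15 16) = [9, 14, 2, 5, 4, 0, 6, 7, 8, 3, 10, 1, 15, 13, 11, 16, 12]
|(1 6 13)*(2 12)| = 6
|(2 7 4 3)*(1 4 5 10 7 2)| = 3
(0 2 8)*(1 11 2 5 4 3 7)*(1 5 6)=(0 6 1 11 2 8)(3 7 5 4)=[6, 11, 8, 7, 3, 4, 1, 5, 0, 9, 10, 2]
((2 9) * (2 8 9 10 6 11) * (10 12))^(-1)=((2 12 10 6 11)(8 9))^(-1)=(2 11 6 10 12)(8 9)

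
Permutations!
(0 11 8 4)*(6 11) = [6, 1, 2, 3, 0, 5, 11, 7, 4, 9, 10, 8] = (0 6 11 8 4)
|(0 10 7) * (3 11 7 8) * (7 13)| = |(0 10 8 3 11 13 7)| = 7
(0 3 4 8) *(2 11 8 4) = (0 3 2 11 8) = [3, 1, 11, 2, 4, 5, 6, 7, 0, 9, 10, 8]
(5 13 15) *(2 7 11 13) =(2 7 11 13 15 5) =[0, 1, 7, 3, 4, 2, 6, 11, 8, 9, 10, 13, 12, 15, 14, 5]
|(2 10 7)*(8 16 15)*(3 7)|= 12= |(2 10 3 7)(8 16 15)|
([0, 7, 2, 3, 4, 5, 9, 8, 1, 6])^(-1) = (1 8 7)(6 9)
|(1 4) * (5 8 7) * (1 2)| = 3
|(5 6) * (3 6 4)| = 4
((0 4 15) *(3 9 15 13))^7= (0 4 13 3 9 15)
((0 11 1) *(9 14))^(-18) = (14)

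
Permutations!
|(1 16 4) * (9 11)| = 6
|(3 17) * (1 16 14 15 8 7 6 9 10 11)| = 10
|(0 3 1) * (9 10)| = 6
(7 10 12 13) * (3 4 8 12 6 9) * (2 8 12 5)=(2 8 5)(3 4 12 13 7 10 6 9)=[0, 1, 8, 4, 12, 2, 9, 10, 5, 3, 6, 11, 13, 7]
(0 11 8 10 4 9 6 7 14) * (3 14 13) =(0 11 8 10 4 9 6 7 13 3 14) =[11, 1, 2, 14, 9, 5, 7, 13, 10, 6, 4, 8, 12, 3, 0]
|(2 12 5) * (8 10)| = |(2 12 5)(8 10)| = 6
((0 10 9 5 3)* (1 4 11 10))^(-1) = (0 3 5 9 10 11 4 1)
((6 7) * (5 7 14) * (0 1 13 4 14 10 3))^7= ((0 1 13 4 14 5 7 6 10 3))^7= (0 6 14 1 10 5 13 3 7 4)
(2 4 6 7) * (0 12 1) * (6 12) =(0 6 7 2 4 12 1) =[6, 0, 4, 3, 12, 5, 7, 2, 8, 9, 10, 11, 1]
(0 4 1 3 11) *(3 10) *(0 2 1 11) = (0 4 11 2 1 10 3) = [4, 10, 1, 0, 11, 5, 6, 7, 8, 9, 3, 2]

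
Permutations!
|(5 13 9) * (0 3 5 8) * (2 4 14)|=|(0 3 5 13 9 8)(2 4 14)|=6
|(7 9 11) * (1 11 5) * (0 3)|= 10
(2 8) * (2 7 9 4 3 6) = [0, 1, 8, 6, 3, 5, 2, 9, 7, 4] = (2 8 7 9 4 3 6)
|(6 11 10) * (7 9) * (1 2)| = 6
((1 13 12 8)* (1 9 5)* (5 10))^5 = ((1 13 12 8 9 10 5))^5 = (1 10 8 13 5 9 12)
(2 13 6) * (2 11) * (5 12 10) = (2 13 6 11)(5 12 10) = [0, 1, 13, 3, 4, 12, 11, 7, 8, 9, 5, 2, 10, 6]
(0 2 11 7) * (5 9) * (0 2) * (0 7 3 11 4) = (0 7 2 4)(3 11)(5 9) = [7, 1, 4, 11, 0, 9, 6, 2, 8, 5, 10, 3]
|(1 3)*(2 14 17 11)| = 4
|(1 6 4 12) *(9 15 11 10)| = 4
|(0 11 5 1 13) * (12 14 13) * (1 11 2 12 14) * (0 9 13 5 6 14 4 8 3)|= 28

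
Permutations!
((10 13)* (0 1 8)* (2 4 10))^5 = (0 8 1)(2 4 10 13)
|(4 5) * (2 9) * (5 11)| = |(2 9)(4 11 5)| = 6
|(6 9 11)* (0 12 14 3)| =|(0 12 14 3)(6 9 11)| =12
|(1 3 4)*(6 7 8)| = 3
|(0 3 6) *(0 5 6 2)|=|(0 3 2)(5 6)|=6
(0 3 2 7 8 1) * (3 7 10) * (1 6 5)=(0 7 8 6 5 1)(2 10 3)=[7, 0, 10, 2, 4, 1, 5, 8, 6, 9, 3]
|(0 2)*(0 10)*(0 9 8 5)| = |(0 2 10 9 8 5)| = 6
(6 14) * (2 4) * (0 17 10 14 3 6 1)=(0 17 10 14 1)(2 4)(3 6)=[17, 0, 4, 6, 2, 5, 3, 7, 8, 9, 14, 11, 12, 13, 1, 15, 16, 10]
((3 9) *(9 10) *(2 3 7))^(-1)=(2 7 9 10 3)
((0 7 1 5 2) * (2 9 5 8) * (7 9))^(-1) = (0 2 8 1 7 5 9) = ((0 9 5 7 1 8 2))^(-1)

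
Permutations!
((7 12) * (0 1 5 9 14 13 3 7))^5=((0 1 5 9 14 13 3 7 12))^5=(0 13 1 3 5 7 9 12 14)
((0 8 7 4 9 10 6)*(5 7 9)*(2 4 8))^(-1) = (0 6 10 9 8 7 5 4 2)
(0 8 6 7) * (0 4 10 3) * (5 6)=(0 8 5 6 7 4 10 3)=[8, 1, 2, 0, 10, 6, 7, 4, 5, 9, 3]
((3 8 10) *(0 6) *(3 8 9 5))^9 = (0 6)(8 10)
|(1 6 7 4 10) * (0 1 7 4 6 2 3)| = |(0 1 2 3)(4 10 7 6)| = 4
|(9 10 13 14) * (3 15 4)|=12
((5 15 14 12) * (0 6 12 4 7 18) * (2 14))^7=((0 6 12 5 15 2 14 4 7 18))^7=(0 4 15 6 7 2 12 18 14 5)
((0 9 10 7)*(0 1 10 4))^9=((0 9 4)(1 10 7))^9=(10)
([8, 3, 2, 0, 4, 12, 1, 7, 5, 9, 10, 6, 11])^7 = [3, 6, 2, 1, 4, 8, 11, 7, 0, 9, 10, 12, 5]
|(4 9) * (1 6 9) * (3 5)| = 4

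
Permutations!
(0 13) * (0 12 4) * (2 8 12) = (0 13 2 8 12 4) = [13, 1, 8, 3, 0, 5, 6, 7, 12, 9, 10, 11, 4, 2]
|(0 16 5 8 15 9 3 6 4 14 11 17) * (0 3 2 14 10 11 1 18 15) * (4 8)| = 30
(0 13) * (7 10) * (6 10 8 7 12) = [13, 1, 2, 3, 4, 5, 10, 8, 7, 9, 12, 11, 6, 0] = (0 13)(6 10 12)(7 8)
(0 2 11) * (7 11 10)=(0 2 10 7 11)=[2, 1, 10, 3, 4, 5, 6, 11, 8, 9, 7, 0]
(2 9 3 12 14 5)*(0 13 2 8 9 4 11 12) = (0 13 2 4 11 12 14 5 8 9 3) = [13, 1, 4, 0, 11, 8, 6, 7, 9, 3, 10, 12, 14, 2, 5]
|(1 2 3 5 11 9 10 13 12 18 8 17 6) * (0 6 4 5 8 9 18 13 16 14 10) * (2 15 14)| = 16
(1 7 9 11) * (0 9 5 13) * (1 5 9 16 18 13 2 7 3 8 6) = (0 16 18 13)(1 3 8 6)(2 7 9 11 5) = [16, 3, 7, 8, 4, 2, 1, 9, 6, 11, 10, 5, 12, 0, 14, 15, 18, 17, 13]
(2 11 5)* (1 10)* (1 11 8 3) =(1 10 11 5 2 8 3) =[0, 10, 8, 1, 4, 2, 6, 7, 3, 9, 11, 5]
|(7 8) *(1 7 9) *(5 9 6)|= |(1 7 8 6 5 9)|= 6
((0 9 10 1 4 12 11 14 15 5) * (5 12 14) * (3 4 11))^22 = (0 11 10)(1 9 5)(3 14 12 4 15)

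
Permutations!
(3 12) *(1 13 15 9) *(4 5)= (1 13 15 9)(3 12)(4 5)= [0, 13, 2, 12, 5, 4, 6, 7, 8, 1, 10, 11, 3, 15, 14, 9]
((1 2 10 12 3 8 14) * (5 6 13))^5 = (1 8 12 2 14 3 10)(5 13 6)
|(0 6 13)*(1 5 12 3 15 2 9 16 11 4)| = |(0 6 13)(1 5 12 3 15 2 9 16 11 4)| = 30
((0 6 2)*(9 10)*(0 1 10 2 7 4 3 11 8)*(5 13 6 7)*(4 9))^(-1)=(0 8 11 3 4 10 1 2 9 7)(5 6 13)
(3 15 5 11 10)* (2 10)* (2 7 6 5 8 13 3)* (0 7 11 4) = [7, 1, 10, 15, 0, 4, 5, 6, 13, 9, 2, 11, 12, 3, 14, 8] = (0 7 6 5 4)(2 10)(3 15 8 13)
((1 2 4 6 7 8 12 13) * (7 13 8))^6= (1 2 4 6 13)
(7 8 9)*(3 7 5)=[0, 1, 2, 7, 4, 3, 6, 8, 9, 5]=(3 7 8 9 5)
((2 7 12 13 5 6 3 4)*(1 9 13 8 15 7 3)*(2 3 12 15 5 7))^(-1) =((1 9 13 7 15 2 12 8 5 6)(3 4))^(-1) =(1 6 5 8 12 2 15 7 13 9)(3 4)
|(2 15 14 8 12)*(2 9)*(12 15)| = |(2 12 9)(8 15 14)| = 3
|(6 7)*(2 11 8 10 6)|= |(2 11 8 10 6 7)|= 6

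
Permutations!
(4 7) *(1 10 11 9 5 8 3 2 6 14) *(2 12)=[0, 10, 6, 12, 7, 8, 14, 4, 3, 5, 11, 9, 2, 13, 1]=(1 10 11 9 5 8 3 12 2 6 14)(4 7)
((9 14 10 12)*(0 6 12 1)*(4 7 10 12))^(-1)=(0 1 10 7 4 6)(9 12 14)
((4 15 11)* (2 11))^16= ((2 11 4 15))^16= (15)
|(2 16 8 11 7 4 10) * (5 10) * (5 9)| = |(2 16 8 11 7 4 9 5 10)| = 9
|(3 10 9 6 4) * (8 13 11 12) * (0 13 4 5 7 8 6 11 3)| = 12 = |(0 13 3 10 9 11 12 6 5 7 8 4)|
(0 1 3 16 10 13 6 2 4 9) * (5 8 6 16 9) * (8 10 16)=[1, 3, 4, 9, 5, 10, 2, 7, 6, 0, 13, 11, 12, 8, 14, 15, 16]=(16)(0 1 3 9)(2 4 5 10 13 8 6)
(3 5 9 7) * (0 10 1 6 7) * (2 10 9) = [9, 6, 10, 5, 4, 2, 7, 3, 8, 0, 1] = (0 9)(1 6 7 3 5 2 10)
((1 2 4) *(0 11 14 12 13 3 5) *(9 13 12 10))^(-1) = ((0 11 14 10 9 13 3 5)(1 2 4))^(-1) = (0 5 3 13 9 10 14 11)(1 4 2)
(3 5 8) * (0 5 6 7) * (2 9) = (0 5 8 3 6 7)(2 9) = [5, 1, 9, 6, 4, 8, 7, 0, 3, 2]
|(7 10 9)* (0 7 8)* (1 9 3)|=7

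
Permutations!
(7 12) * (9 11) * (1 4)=(1 4)(7 12)(9 11)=[0, 4, 2, 3, 1, 5, 6, 12, 8, 11, 10, 9, 7]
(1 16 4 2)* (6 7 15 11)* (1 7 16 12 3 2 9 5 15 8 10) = (1 12 3 2 7 8 10)(4 9 5 15 11 6 16) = [0, 12, 7, 2, 9, 15, 16, 8, 10, 5, 1, 6, 3, 13, 14, 11, 4]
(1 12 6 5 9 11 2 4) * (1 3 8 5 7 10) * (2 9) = (1 12 6 7 10)(2 4 3 8 5)(9 11) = [0, 12, 4, 8, 3, 2, 7, 10, 5, 11, 1, 9, 6]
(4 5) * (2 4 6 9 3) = (2 4 5 6 9 3) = [0, 1, 4, 2, 5, 6, 9, 7, 8, 3]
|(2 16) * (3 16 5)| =4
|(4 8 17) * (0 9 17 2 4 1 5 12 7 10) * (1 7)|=|(0 9 17 7 10)(1 5 12)(2 4 8)|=15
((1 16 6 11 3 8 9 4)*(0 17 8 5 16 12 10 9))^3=(17)(1 9 12 4 10)(3 6 5 11 16)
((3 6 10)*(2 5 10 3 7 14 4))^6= (14)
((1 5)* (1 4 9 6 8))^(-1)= ((1 5 4 9 6 8))^(-1)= (1 8 6 9 4 5)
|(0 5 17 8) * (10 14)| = |(0 5 17 8)(10 14)| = 4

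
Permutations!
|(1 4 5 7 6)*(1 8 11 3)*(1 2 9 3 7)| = 12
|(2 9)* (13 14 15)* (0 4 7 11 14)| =14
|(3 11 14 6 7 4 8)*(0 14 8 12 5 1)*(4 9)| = 9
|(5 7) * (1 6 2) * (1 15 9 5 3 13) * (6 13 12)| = |(1 13)(2 15 9 5 7 3 12 6)| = 8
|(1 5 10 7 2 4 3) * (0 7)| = 8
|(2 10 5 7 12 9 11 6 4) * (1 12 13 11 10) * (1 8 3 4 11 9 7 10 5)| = |(1 12 7 13 9 5 10)(2 8 3 4)(6 11)| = 28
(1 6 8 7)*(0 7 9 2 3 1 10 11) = (0 7 10 11)(1 6 8 9 2 3) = [7, 6, 3, 1, 4, 5, 8, 10, 9, 2, 11, 0]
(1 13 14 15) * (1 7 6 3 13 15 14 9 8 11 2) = (1 15 7 6 3 13 9 8 11 2) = [0, 15, 1, 13, 4, 5, 3, 6, 11, 8, 10, 2, 12, 9, 14, 7]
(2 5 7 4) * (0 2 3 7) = (0 2 5)(3 7 4) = [2, 1, 5, 7, 3, 0, 6, 4]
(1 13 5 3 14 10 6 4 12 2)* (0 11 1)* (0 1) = [11, 13, 1, 14, 12, 3, 4, 7, 8, 9, 6, 0, 2, 5, 10] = (0 11)(1 13 5 3 14 10 6 4 12 2)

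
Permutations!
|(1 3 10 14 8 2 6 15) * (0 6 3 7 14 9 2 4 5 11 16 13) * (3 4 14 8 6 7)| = 16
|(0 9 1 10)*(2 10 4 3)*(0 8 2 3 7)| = 15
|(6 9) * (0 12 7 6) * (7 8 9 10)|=12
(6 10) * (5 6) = (5 6 10) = [0, 1, 2, 3, 4, 6, 10, 7, 8, 9, 5]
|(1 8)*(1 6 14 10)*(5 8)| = 6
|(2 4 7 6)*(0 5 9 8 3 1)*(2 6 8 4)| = |(0 5 9 4 7 8 3 1)| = 8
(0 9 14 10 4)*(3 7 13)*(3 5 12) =(0 9 14 10 4)(3 7 13 5 12) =[9, 1, 2, 7, 0, 12, 6, 13, 8, 14, 4, 11, 3, 5, 10]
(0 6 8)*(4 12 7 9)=(0 6 8)(4 12 7 9)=[6, 1, 2, 3, 12, 5, 8, 9, 0, 4, 10, 11, 7]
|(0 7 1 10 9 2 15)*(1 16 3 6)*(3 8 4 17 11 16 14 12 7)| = 120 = |(0 3 6 1 10 9 2 15)(4 17 11 16 8)(7 14 12)|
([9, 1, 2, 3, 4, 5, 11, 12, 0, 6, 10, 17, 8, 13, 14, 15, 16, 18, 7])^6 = (0 7 11)(6 8 18)(9 12 17)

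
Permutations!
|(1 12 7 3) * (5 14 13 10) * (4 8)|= |(1 12 7 3)(4 8)(5 14 13 10)|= 4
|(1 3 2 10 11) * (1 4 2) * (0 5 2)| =6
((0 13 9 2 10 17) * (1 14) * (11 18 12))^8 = ((0 13 9 2 10 17)(1 14)(11 18 12))^8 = (0 9 10)(2 17 13)(11 12 18)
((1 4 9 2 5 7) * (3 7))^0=(9)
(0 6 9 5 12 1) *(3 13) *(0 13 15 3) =[6, 13, 2, 15, 4, 12, 9, 7, 8, 5, 10, 11, 1, 0, 14, 3] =(0 6 9 5 12 1 13)(3 15)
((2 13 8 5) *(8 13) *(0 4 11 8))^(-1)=(13)(0 2 5 8 11 4)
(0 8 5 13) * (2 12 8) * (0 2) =(2 12 8 5 13) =[0, 1, 12, 3, 4, 13, 6, 7, 5, 9, 10, 11, 8, 2]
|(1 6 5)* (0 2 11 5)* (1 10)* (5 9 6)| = 15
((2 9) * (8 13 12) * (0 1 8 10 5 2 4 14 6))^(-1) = ((0 1 8 13 12 10 5 2 9 4 14 6))^(-1) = (0 6 14 4 9 2 5 10 12 13 8 1)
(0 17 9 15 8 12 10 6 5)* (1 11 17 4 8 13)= (0 4 8 12 10 6 5)(1 11 17 9 15 13)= [4, 11, 2, 3, 8, 0, 5, 7, 12, 15, 6, 17, 10, 1, 14, 13, 16, 9]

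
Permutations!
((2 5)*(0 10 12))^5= ((0 10 12)(2 5))^5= (0 12 10)(2 5)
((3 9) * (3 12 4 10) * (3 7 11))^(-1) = ((3 9 12 4 10 7 11))^(-1) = (3 11 7 10 4 12 9)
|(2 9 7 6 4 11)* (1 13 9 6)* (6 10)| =20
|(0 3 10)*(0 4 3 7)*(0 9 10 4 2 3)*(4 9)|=|(0 7 4)(2 3 9 10)|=12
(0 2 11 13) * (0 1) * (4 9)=[2, 0, 11, 3, 9, 5, 6, 7, 8, 4, 10, 13, 12, 1]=(0 2 11 13 1)(4 9)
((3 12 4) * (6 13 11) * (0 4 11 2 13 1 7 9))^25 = ((0 4 3 12 11 6 1 7 9)(2 13))^25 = (0 7 6 12 4 9 1 11 3)(2 13)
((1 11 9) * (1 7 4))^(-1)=(1 4 7 9 11)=((1 11 9 7 4))^(-1)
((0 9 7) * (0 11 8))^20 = (11)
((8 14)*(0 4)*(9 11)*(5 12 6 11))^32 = ((0 4)(5 12 6 11 9)(8 14))^32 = (14)(5 6 9 12 11)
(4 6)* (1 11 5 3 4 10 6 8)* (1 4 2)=(1 11 5 3 2)(4 8)(6 10)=[0, 11, 1, 2, 8, 3, 10, 7, 4, 9, 6, 5]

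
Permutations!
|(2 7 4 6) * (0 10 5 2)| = 7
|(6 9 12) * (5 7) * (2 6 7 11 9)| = 10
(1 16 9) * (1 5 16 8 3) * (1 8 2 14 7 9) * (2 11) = (1 11 2 14 7 9 5 16)(3 8) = [0, 11, 14, 8, 4, 16, 6, 9, 3, 5, 10, 2, 12, 13, 7, 15, 1]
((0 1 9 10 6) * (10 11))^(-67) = ((0 1 9 11 10 6))^(-67) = (0 6 10 11 9 1)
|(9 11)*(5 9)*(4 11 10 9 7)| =|(4 11 5 7)(9 10)| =4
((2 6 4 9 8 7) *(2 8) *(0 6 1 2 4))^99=((0 6)(1 2)(4 9)(7 8))^99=(0 6)(1 2)(4 9)(7 8)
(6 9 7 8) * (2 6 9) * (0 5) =(0 5)(2 6)(7 8 9) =[5, 1, 6, 3, 4, 0, 2, 8, 9, 7]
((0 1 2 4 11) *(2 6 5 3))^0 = (11)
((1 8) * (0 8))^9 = (8)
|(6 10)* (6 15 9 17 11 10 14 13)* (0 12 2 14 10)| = 11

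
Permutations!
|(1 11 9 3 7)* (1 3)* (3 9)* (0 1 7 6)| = |(0 1 11 3 6)(7 9)| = 10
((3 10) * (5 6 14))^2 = ((3 10)(5 6 14))^2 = (5 14 6)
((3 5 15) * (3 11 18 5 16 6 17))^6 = (3 6)(5 11)(15 18)(16 17)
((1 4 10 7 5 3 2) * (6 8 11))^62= ((1 4 10 7 5 3 2)(6 8 11))^62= (1 2 3 5 7 10 4)(6 11 8)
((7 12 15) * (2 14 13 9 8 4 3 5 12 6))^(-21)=((2 14 13 9 8 4 3 5 12 15 7 6))^(-21)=(2 9 3 15)(4 12 6 13)(5 7 14 8)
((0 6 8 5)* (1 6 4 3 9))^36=(0 1)(3 8)(4 6)(5 9)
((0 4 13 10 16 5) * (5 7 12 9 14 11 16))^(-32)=(0 10 4 5 13)(7 11 9)(12 16 14)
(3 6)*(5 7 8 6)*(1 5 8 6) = (1 5 7 6 3 8) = [0, 5, 2, 8, 4, 7, 3, 6, 1]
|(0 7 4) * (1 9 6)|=|(0 7 4)(1 9 6)|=3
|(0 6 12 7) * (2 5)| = |(0 6 12 7)(2 5)| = 4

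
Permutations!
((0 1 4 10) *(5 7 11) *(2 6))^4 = (5 7 11)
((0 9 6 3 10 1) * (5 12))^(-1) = (0 1 10 3 6 9)(5 12)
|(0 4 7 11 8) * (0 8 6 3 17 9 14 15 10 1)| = 12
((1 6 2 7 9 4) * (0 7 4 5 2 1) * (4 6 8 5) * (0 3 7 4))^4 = ((0 4 3 7 9)(1 8 5 2 6))^4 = (0 9 7 3 4)(1 6 2 5 8)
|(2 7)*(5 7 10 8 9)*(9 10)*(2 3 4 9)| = |(3 4 9 5 7)(8 10)| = 10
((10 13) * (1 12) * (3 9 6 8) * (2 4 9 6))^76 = (13)(2 4 9)(3 6 8)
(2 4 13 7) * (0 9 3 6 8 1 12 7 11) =[9, 12, 4, 6, 13, 5, 8, 2, 1, 3, 10, 0, 7, 11] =(0 9 3 6 8 1 12 7 2 4 13 11)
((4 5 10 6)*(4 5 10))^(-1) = (4 5 6 10)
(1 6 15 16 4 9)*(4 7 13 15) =(1 6 4 9)(7 13 15 16) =[0, 6, 2, 3, 9, 5, 4, 13, 8, 1, 10, 11, 12, 15, 14, 16, 7]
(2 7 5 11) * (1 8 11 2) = (1 8 11)(2 7 5) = [0, 8, 7, 3, 4, 2, 6, 5, 11, 9, 10, 1]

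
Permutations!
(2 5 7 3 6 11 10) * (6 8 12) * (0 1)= [1, 0, 5, 8, 4, 7, 11, 3, 12, 9, 2, 10, 6]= (0 1)(2 5 7 3 8 12 6 11 10)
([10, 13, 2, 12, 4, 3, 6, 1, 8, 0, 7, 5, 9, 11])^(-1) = (0 9 12 3 5 11 13 1 7 10)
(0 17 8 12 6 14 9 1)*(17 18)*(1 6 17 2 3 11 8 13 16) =(0 18 2 3 11 8 12 17 13 16 1)(6 14 9) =[18, 0, 3, 11, 4, 5, 14, 7, 12, 6, 10, 8, 17, 16, 9, 15, 1, 13, 2]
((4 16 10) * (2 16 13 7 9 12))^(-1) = (2 12 9 7 13 4 10 16)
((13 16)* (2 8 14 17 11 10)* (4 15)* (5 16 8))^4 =(2 8 10 13 11 16 17 5 14)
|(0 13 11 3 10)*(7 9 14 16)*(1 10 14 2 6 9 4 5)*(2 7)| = |(0 13 11 3 14 16 2 6 9 7 4 5 1 10)| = 14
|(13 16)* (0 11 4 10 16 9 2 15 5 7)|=11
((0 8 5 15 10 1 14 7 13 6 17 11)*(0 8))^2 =(1 7 6 11 5 10 14 13 17 8 15)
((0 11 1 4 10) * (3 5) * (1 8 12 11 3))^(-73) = (0 10 4 1 5 3)(8 11 12)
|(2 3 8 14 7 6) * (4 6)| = 7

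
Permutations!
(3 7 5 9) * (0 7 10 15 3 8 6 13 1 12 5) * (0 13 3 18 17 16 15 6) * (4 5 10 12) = (0 7 13 1 4 5 9 8)(3 12 10 6)(15 18 17 16) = [7, 4, 2, 12, 5, 9, 3, 13, 0, 8, 6, 11, 10, 1, 14, 18, 15, 16, 17]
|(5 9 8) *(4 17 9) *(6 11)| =|(4 17 9 8 5)(6 11)| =10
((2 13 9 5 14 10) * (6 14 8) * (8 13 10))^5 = ((2 10)(5 13 9)(6 14 8))^5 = (2 10)(5 9 13)(6 8 14)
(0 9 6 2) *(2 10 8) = (0 9 6 10 8 2) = [9, 1, 0, 3, 4, 5, 10, 7, 2, 6, 8]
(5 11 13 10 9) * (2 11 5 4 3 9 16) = (2 11 13 10 16)(3 9 4) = [0, 1, 11, 9, 3, 5, 6, 7, 8, 4, 16, 13, 12, 10, 14, 15, 2]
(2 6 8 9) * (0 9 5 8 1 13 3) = (0 9 2 6 1 13 3)(5 8) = [9, 13, 6, 0, 4, 8, 1, 7, 5, 2, 10, 11, 12, 3]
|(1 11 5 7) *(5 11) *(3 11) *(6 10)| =|(1 5 7)(3 11)(6 10)| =6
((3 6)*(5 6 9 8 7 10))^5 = ((3 9 8 7 10 5 6))^5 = (3 5 7 9 6 10 8)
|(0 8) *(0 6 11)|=4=|(0 8 6 11)|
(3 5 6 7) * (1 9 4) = (1 9 4)(3 5 6 7) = [0, 9, 2, 5, 1, 6, 7, 3, 8, 4]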